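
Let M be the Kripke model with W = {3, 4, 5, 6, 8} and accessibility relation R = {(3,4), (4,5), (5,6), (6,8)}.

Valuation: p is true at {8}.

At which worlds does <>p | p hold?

{6, 8}

3: <>p is F, p is F. ✗
4: <>p is F, p is F. ✗
5: <>p is F, p is F. ✗
6: <>p is T, p is F. ✓
8: <>p is F, p is T. ✓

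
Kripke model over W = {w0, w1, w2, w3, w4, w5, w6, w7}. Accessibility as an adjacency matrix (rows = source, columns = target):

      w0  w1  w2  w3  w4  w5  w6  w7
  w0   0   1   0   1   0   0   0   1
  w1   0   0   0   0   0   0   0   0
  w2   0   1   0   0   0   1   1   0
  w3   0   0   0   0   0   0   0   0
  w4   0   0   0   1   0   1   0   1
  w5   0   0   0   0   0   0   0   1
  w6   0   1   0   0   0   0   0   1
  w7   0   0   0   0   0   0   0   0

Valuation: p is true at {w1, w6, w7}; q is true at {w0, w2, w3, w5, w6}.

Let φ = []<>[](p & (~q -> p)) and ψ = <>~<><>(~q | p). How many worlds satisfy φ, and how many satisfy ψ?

For []<>[](p & (~q -> p)):
w0: successors {w1, w3, w7}; <>[](p & (~q -> p)) there: w1:F, w3:F, w7:F. ✗
w1: no successors, so []<>[](p & (~q -> p)) holds vacuously. ✓
w2: successors {w1, w5, w6}; <>[](p & (~q -> p)) there: w1:F, w5:T, w6:T. ✗
w3: no successors, so []<>[](p & (~q -> p)) holds vacuously. ✓
w4: successors {w3, w5, w7}; <>[](p & (~q -> p)) there: w3:F, w5:T, w7:F. ✗
w5: successors {w7}; <>[](p & (~q -> p)) there: w7:F. ✗
w6: successors {w1, w7}; <>[](p & (~q -> p)) there: w1:F, w7:F. ✗
w7: no successors, so []<>[](p & (~q -> p)) holds vacuously. ✓
— 3 worlds.
For <>~<><>(~q | p):
w0: successors {w1, w3, w7}; ~<><>(~q | p) there: w1:T, w3:T, w7:T. ✓
w1: no successors, so <>~<><>(~q | p) fails. ✗
w2: successors {w1, w5, w6}; ~<><>(~q | p) there: w1:T, w5:T, w6:T. ✓
w3: no successors, so <>~<><>(~q | p) fails. ✗
w4: successors {w3, w5, w7}; ~<><>(~q | p) there: w3:T, w5:T, w7:T. ✓
w5: successors {w7}; ~<><>(~q | p) there: w7:T. ✓
w6: successors {w1, w7}; ~<><>(~q | p) there: w1:T, w7:T. ✓
w7: no successors, so <>~<><>(~q | p) fails. ✗
— 5 worlds.

3 and 5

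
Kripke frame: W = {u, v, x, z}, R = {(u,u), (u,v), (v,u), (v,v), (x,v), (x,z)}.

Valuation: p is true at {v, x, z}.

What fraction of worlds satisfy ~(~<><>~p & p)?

3/4

u: ~<><>~p & p is F. ✓
v: ~<><>~p & p is F. ✓
x: ~<><>~p & p is F. ✓
z: ~<><>~p & p is T. ✗
That's 3 of 4 worlds, so 3/4.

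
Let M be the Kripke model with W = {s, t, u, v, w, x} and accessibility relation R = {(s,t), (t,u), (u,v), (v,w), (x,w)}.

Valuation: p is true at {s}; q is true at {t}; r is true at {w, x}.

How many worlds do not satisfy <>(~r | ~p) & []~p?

1

s: <>(~r | ~p) is T, []~p is T. ✓
t: <>(~r | ~p) is T, []~p is T. ✓
u: <>(~r | ~p) is T, []~p is T. ✓
v: <>(~r | ~p) is T, []~p is T. ✓
w: <>(~r | ~p) is F, []~p is T. ✗
x: <>(~r | ~p) is T, []~p is T. ✓
Satisfying worlds: {s, t, u, v, x}.
So <>(~r | ~p) & []~p fails at the other 1 world.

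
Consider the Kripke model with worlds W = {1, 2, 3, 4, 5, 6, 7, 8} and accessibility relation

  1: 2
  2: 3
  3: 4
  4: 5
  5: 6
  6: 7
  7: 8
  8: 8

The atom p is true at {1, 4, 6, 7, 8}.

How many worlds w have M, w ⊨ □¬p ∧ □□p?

2

1: □¬p is T, □□p is F. ✗
2: □¬p is T, □□p is T. ✓
3: □¬p is F, □□p is F. ✗
4: □¬p is T, □□p is T. ✓
5: □¬p is F, □□p is T. ✗
6: □¬p is F, □□p is T. ✗
7: □¬p is F, □□p is T. ✗
8: □¬p is F, □□p is T. ✗
Satisfying worlds: {2, 4}.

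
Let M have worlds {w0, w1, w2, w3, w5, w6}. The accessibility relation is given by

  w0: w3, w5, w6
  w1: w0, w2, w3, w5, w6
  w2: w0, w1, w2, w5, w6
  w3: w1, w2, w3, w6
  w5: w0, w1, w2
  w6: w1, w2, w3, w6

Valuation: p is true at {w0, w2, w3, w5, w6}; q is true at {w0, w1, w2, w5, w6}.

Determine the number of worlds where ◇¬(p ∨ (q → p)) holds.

w0: successors {w3, w5, w6}; ¬(p ∨ (q → p)) there: w3:F, w5:F, w6:F. ✗
w1: successors {w0, w2, w3, w5, w6}; ¬(p ∨ (q → p)) there: w0:F, w2:F, w3:F, w5:F, w6:F. ✗
w2: successors {w0, w1, w2, w5, w6}; ¬(p ∨ (q → p)) there: w0:F, w1:T, w2:F, w5:F, w6:F. ✓
w3: successors {w1, w2, w3, w6}; ¬(p ∨ (q → p)) there: w1:T, w2:F, w3:F, w6:F. ✓
w5: successors {w0, w1, w2}; ¬(p ∨ (q → p)) there: w0:F, w1:T, w2:F. ✓
w6: successors {w1, w2, w3, w6}; ¬(p ∨ (q → p)) there: w1:T, w2:F, w3:F, w6:F. ✓
Satisfying worlds: {w2, w3, w5, w6}.

4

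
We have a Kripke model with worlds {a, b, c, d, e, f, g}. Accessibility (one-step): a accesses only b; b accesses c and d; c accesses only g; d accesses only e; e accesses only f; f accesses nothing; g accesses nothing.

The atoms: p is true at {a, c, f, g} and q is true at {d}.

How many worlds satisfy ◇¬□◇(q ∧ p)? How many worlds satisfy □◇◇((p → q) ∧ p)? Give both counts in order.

3 and 2

For ◇¬□◇(q ∧ p):
a: successors {b}; ¬□◇(q ∧ p) there: b:T. ✓
b: successors {c, d}; ¬□◇(q ∧ p) there: c:T, d:T. ✓
c: successors {g}; ¬□◇(q ∧ p) there: g:F. ✗
d: successors {e}; ¬□◇(q ∧ p) there: e:T. ✓
e: successors {f}; ¬□◇(q ∧ p) there: f:F. ✗
f: no successors, so ◇¬□◇(q ∧ p) fails. ✗
g: no successors, so ◇¬□◇(q ∧ p) fails. ✗
— 3 worlds.
For □◇◇((p → q) ∧ p):
a: successors {b}; ◇◇((p → q) ∧ p) there: b:F. ✗
b: successors {c, d}; ◇◇((p → q) ∧ p) there: c:F, d:F. ✗
c: successors {g}; ◇◇((p → q) ∧ p) there: g:F. ✗
d: successors {e}; ◇◇((p → q) ∧ p) there: e:F. ✗
e: successors {f}; ◇◇((p → q) ∧ p) there: f:F. ✗
f: no successors, so □◇◇((p → q) ∧ p) holds vacuously. ✓
g: no successors, so □◇◇((p → q) ∧ p) holds vacuously. ✓
— 2 worlds.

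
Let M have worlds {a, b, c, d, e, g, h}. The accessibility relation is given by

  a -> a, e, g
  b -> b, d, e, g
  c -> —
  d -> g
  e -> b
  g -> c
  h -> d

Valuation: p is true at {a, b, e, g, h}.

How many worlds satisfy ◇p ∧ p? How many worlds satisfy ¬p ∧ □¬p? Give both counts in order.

3 and 1

For ◇p ∧ p:
a: ◇p is T, p is T. ✓
b: ◇p is T, p is T. ✓
c: ◇p is F, p is F. ✗
d: ◇p is T, p is F. ✗
e: ◇p is T, p is T. ✓
g: ◇p is F, p is T. ✗
h: ◇p is F, p is T. ✗
— 3 worlds.
For ¬p ∧ □¬p:
a: ¬p is F, □¬p is F. ✗
b: ¬p is F, □¬p is F. ✗
c: ¬p is T, □¬p is T. ✓
d: ¬p is T, □¬p is F. ✗
e: ¬p is F, □¬p is F. ✗
g: ¬p is F, □¬p is T. ✗
h: ¬p is F, □¬p is T. ✗
— 1 world.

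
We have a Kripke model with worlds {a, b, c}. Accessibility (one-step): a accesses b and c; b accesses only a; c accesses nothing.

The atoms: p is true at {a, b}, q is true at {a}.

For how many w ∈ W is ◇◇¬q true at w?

1

a: successors {b, c}; ◇¬q there: b:F, c:F. ✗
b: successors {a}; ◇¬q there: a:T. ✓
c: no successors, so ◇◇¬q fails. ✗
Satisfying worlds: {b}.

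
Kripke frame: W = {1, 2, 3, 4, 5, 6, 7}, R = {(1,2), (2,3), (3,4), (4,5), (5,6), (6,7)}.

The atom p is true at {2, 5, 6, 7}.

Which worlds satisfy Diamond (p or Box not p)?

{1, 2, 4, 5, 6}

1: successors {2}; p or Box not p there: 2:T. ✓
2: successors {3}; p or Box not p there: 3:T. ✓
3: successors {4}; p or Box not p there: 4:F. ✗
4: successors {5}; p or Box not p there: 5:T. ✓
5: successors {6}; p or Box not p there: 6:T. ✓
6: successors {7}; p or Box not p there: 7:T. ✓
7: no successors, so Diamond (p or Box not p) fails. ✗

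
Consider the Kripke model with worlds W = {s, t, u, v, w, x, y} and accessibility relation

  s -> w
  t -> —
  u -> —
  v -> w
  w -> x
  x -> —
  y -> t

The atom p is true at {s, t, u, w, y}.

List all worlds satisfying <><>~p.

{s, v}

s: successors {w}; <>~p there: w:T. ✓
t: no successors, so <><>~p fails. ✗
u: no successors, so <><>~p fails. ✗
v: successors {w}; <>~p there: w:T. ✓
w: successors {x}; <>~p there: x:F. ✗
x: no successors, so <><>~p fails. ✗
y: successors {t}; <>~p there: t:F. ✗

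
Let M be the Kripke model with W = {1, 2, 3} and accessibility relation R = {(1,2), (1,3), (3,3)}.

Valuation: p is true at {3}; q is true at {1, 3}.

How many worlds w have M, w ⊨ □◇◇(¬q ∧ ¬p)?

1

1: successors {2, 3}; ◇◇(¬q ∧ ¬p) there: 2:F, 3:F. ✗
2: no successors, so □◇◇(¬q ∧ ¬p) holds vacuously. ✓
3: successors {3}; ◇◇(¬q ∧ ¬p) there: 3:F. ✗
Satisfying worlds: {2}.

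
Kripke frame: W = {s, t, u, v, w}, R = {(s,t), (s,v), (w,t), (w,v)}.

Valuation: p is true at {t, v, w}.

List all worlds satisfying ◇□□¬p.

{s, w}

s: successors {t, v}; □□¬p there: t:T, v:T. ✓
t: no successors, so ◇□□¬p fails. ✗
u: no successors, so ◇□□¬p fails. ✗
v: no successors, so ◇□□¬p fails. ✗
w: successors {t, v}; □□¬p there: t:T, v:T. ✓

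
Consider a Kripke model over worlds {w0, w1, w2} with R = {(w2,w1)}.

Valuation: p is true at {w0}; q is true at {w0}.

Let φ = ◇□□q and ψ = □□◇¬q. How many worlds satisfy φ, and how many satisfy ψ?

For ◇□□q:
w0: no successors, so ◇□□q fails. ✗
w1: no successors, so ◇□□q fails. ✗
w2: successors {w1}; □□q there: w1:T. ✓
— 1 world.
For □□◇¬q:
w0: no successors, so □□◇¬q holds vacuously. ✓
w1: no successors, so □□◇¬q holds vacuously. ✓
w2: successors {w1}; □◇¬q there: w1:T. ✓
— 3 worlds.

1 and 3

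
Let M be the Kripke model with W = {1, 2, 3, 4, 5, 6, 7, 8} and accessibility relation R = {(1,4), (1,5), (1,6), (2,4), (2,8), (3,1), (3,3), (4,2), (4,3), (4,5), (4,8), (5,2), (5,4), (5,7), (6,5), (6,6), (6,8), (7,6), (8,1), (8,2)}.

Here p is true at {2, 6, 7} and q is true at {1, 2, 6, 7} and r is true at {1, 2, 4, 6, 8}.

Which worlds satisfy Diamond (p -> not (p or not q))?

1: successors {4, 5, 6}; p -> not (p or not q) there: 4:T, 5:T, 6:F. ✓
2: successors {4, 8}; p -> not (p or not q) there: 4:T, 8:T. ✓
3: successors {1, 3}; p -> not (p or not q) there: 1:T, 3:T. ✓
4: successors {2, 3, 5, 8}; p -> not (p or not q) there: 2:F, 3:T, 5:T, 8:T. ✓
5: successors {2, 4, 7}; p -> not (p or not q) there: 2:F, 4:T, 7:F. ✓
6: successors {5, 6, 8}; p -> not (p or not q) there: 5:T, 6:F, 8:T. ✓
7: successors {6}; p -> not (p or not q) there: 6:F. ✗
8: successors {1, 2}; p -> not (p or not q) there: 1:T, 2:F. ✓

{1, 2, 3, 4, 5, 6, 8}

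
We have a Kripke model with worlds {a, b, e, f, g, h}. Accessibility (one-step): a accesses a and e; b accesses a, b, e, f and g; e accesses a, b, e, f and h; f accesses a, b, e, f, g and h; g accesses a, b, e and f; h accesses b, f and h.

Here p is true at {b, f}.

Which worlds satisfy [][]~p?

∅

a: successors {a, e}; []~p there: a:T, e:F. ✗
b: successors {a, b, e, f, g}; []~p there: a:T, b:F, e:F, f:F, g:F. ✗
e: successors {a, b, e, f, h}; []~p there: a:T, b:F, e:F, f:F, h:F. ✗
f: successors {a, b, e, f, g, h}; []~p there: a:T, b:F, e:F, f:F, g:F, h:F. ✗
g: successors {a, b, e, f}; []~p there: a:T, b:F, e:F, f:F. ✗
h: successors {b, f, h}; []~p there: b:F, f:F, h:F. ✗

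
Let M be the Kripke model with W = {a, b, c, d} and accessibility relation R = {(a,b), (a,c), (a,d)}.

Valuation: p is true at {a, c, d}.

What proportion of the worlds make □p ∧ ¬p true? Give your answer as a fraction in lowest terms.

a: □p is F, ¬p is F. ✗
b: □p is T, ¬p is T. ✓
c: □p is T, ¬p is F. ✗
d: □p is T, ¬p is F. ✗
That's 1 of 4 worlds, so 1/4.

1/4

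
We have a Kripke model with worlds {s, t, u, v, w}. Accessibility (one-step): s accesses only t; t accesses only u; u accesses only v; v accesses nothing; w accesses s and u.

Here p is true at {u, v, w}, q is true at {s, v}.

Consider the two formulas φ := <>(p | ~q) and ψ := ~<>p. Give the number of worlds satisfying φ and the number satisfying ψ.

For <>(p | ~q):
s: successors {t}; p | ~q there: t:T. ✓
t: successors {u}; p | ~q there: u:T. ✓
u: successors {v}; p | ~q there: v:T. ✓
v: no successors, so <>(p | ~q) fails. ✗
w: successors {s, u}; p | ~q there: s:F, u:T. ✓
— 4 worlds.
For ~<>p:
s: <>p is F. ✓
t: <>p is T. ✗
u: <>p is T. ✗
v: <>p is F. ✓
w: <>p is T. ✗
— 2 worlds.

4 and 2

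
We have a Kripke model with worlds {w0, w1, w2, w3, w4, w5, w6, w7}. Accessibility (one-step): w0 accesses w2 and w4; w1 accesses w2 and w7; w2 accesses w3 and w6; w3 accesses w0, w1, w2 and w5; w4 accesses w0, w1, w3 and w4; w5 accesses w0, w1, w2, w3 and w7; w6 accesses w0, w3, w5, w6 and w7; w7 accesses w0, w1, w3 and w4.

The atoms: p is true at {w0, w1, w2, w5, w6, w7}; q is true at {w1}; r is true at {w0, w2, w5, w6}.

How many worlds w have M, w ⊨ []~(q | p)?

0

w0: successors {w2, w4}; ~(q | p) there: w2:F, w4:T. ✗
w1: successors {w2, w7}; ~(q | p) there: w2:F, w7:F. ✗
w2: successors {w3, w6}; ~(q | p) there: w3:T, w6:F. ✗
w3: successors {w0, w1, w2, w5}; ~(q | p) there: w0:F, w1:F, w2:F, w5:F. ✗
w4: successors {w0, w1, w3, w4}; ~(q | p) there: w0:F, w1:F, w3:T, w4:T. ✗
w5: successors {w0, w1, w2, w3, w7}; ~(q | p) there: w0:F, w1:F, w2:F, w3:T, w7:F. ✗
w6: successors {w0, w3, w5, w6, w7}; ~(q | p) there: w0:F, w3:T, w5:F, w6:F, w7:F. ✗
w7: successors {w0, w1, w3, w4}; ~(q | p) there: w0:F, w1:F, w3:T, w4:T. ✗
Satisfying worlds: ∅.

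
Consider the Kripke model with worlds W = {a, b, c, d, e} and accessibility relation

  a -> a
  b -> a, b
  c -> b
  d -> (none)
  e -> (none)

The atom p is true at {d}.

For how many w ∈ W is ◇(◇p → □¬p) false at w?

2

a: successors {a}; ◇p → □¬p there: a:T. ✓
b: successors {a, b}; ◇p → □¬p there: a:T, b:T. ✓
c: successors {b}; ◇p → □¬p there: b:T. ✓
d: no successors, so ◇(◇p → □¬p) fails. ✗
e: no successors, so ◇(◇p → □¬p) fails. ✗
Satisfying worlds: {a, b, c}.
So ◇(◇p → □¬p) fails at the other 2 worlds.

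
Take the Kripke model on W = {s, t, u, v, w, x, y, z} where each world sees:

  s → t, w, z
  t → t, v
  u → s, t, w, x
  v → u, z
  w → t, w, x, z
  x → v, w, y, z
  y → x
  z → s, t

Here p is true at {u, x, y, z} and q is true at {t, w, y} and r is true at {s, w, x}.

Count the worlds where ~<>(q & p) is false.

s: <>(q & p) is F. ✓
t: <>(q & p) is F. ✓
u: <>(q & p) is F. ✓
v: <>(q & p) is F. ✓
w: <>(q & p) is F. ✓
x: <>(q & p) is T. ✗
y: <>(q & p) is F. ✓
z: <>(q & p) is F. ✓
Satisfying worlds: {s, t, u, v, w, y, z}.
So ~<>(q & p) fails at the other 1 world.

1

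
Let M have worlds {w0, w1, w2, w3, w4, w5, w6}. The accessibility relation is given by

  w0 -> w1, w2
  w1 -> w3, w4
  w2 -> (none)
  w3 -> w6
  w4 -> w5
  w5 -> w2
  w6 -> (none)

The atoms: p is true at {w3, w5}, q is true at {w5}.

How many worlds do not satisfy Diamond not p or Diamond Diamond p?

w0: Diamond not p is T, Diamond Diamond p is T. ✓
w1: Diamond not p is T, Diamond Diamond p is T. ✓
w2: Diamond not p is F, Diamond Diamond p is F. ✗
w3: Diamond not p is T, Diamond Diamond p is F. ✓
w4: Diamond not p is F, Diamond Diamond p is F. ✗
w5: Diamond not p is T, Diamond Diamond p is F. ✓
w6: Diamond not p is F, Diamond Diamond p is F. ✗
Satisfying worlds: {w0, w1, w3, w5}.
So Diamond not p or Diamond Diamond p fails at the other 3 worlds.

3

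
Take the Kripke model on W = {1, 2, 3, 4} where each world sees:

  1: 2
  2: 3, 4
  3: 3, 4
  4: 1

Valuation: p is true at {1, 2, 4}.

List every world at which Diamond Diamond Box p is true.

1: successors {2}; Diamond Box p there: 2:T. ✓
2: successors {3, 4}; Diamond Box p there: 3:T, 4:T. ✓
3: successors {3, 4}; Diamond Box p there: 3:T, 4:T. ✓
4: successors {1}; Diamond Box p there: 1:F. ✗

{1, 2, 3}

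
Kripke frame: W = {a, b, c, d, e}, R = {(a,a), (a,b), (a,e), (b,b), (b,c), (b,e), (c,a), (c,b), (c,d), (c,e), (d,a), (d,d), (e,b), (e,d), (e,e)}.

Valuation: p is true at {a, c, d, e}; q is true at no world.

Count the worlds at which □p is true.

1

a: successors {a, b, e}; p there: a:T, b:F, e:T. ✗
b: successors {b, c, e}; p there: b:F, c:T, e:T. ✗
c: successors {a, b, d, e}; p there: a:T, b:F, d:T, e:T. ✗
d: successors {a, d}; p there: a:T, d:T. ✓
e: successors {b, d, e}; p there: b:F, d:T, e:T. ✗
Satisfying worlds: {d}.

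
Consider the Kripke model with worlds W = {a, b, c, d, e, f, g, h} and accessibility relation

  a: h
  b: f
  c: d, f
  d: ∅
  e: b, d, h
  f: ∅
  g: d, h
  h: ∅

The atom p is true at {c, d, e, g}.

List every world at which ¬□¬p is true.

{c, e, g}

a: □¬p is T. ✗
b: □¬p is T. ✗
c: □¬p is F. ✓
d: □¬p is T. ✗
e: □¬p is F. ✓
f: □¬p is T. ✗
g: □¬p is F. ✓
h: □¬p is T. ✗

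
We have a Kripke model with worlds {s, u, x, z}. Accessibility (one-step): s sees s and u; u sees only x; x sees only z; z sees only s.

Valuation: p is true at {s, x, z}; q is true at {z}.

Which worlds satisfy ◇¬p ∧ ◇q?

s: ◇¬p is T, ◇q is F. ✗
u: ◇¬p is F, ◇q is F. ✗
x: ◇¬p is F, ◇q is T. ✗
z: ◇¬p is F, ◇q is F. ✗

∅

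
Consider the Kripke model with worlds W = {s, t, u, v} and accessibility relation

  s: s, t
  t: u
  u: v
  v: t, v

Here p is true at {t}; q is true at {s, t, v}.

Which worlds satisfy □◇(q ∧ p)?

{u}

s: successors {s, t}; ◇(q ∧ p) there: s:T, t:F. ✗
t: successors {u}; ◇(q ∧ p) there: u:F. ✗
u: successors {v}; ◇(q ∧ p) there: v:T. ✓
v: successors {t, v}; ◇(q ∧ p) there: t:F, v:T. ✗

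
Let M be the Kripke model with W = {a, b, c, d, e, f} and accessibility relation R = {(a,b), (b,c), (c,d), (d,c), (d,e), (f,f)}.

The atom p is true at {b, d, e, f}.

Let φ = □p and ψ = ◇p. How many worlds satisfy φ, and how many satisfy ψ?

4 and 4

For □p:
a: successors {b}; p there: b:T. ✓
b: successors {c}; p there: c:F. ✗
c: successors {d}; p there: d:T. ✓
d: successors {c, e}; p there: c:F, e:T. ✗
e: no successors, so □p holds vacuously. ✓
f: successors {f}; p there: f:T. ✓
— 4 worlds.
For ◇p:
a: successors {b}; p there: b:T. ✓
b: successors {c}; p there: c:F. ✗
c: successors {d}; p there: d:T. ✓
d: successors {c, e}; p there: c:F, e:T. ✓
e: no successors, so ◇p fails. ✗
f: successors {f}; p there: f:T. ✓
— 4 worlds.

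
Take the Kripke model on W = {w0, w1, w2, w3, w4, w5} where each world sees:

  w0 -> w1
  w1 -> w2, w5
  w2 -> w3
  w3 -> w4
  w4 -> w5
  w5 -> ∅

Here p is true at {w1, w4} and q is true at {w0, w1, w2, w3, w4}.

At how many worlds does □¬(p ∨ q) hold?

2

w0: successors {w1}; ¬(p ∨ q) there: w1:F. ✗
w1: successors {w2, w5}; ¬(p ∨ q) there: w2:F, w5:T. ✗
w2: successors {w3}; ¬(p ∨ q) there: w3:F. ✗
w3: successors {w4}; ¬(p ∨ q) there: w4:F. ✗
w4: successors {w5}; ¬(p ∨ q) there: w5:T. ✓
w5: no successors, so □¬(p ∨ q) holds vacuously. ✓
Satisfying worlds: {w4, w5}.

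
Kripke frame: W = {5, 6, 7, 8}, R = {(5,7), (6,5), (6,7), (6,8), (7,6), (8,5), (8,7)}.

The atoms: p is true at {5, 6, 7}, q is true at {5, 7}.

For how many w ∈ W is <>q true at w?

5: successors {7}; q there: 7:T. ✓
6: successors {5, 7, 8}; q there: 5:T, 7:T, 8:F. ✓
7: successors {6}; q there: 6:F. ✗
8: successors {5, 7}; q there: 5:T, 7:T. ✓
Satisfying worlds: {5, 6, 8}.

3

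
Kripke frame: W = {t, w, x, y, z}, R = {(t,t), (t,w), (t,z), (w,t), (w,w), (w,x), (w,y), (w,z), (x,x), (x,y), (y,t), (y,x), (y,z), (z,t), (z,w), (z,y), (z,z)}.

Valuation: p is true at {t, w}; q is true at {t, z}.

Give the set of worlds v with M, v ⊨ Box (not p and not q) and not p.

t: Box (not p and not q) is F, not p is F. ✗
w: Box (not p and not q) is F, not p is F. ✗
x: Box (not p and not q) is T, not p is T. ✓
y: Box (not p and not q) is F, not p is T. ✗
z: Box (not p and not q) is F, not p is T. ✗

{x}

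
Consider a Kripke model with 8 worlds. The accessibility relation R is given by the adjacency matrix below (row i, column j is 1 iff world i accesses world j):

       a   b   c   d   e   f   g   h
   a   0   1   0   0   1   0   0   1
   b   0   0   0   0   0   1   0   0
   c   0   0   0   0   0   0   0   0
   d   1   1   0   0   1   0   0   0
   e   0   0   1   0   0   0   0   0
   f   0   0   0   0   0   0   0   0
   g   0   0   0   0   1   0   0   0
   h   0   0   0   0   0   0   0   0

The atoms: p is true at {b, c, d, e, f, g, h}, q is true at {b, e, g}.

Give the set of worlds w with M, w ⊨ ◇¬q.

a: successors {b, e, h}; ¬q there: b:F, e:F, h:T. ✓
b: successors {f}; ¬q there: f:T. ✓
c: no successors, so ◇¬q fails. ✗
d: successors {a, b, e}; ¬q there: a:T, b:F, e:F. ✓
e: successors {c}; ¬q there: c:T. ✓
f: no successors, so ◇¬q fails. ✗
g: successors {e}; ¬q there: e:F. ✗
h: no successors, so ◇¬q fails. ✗

{a, b, d, e}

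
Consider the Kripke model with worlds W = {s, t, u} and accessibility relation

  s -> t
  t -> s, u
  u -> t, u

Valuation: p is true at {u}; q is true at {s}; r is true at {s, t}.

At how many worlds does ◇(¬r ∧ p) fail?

1

s: successors {t}; ¬r ∧ p there: t:F. ✗
t: successors {s, u}; ¬r ∧ p there: s:F, u:T. ✓
u: successors {t, u}; ¬r ∧ p there: t:F, u:T. ✓
Satisfying worlds: {t, u}.
So ◇(¬r ∧ p) fails at the other 1 world.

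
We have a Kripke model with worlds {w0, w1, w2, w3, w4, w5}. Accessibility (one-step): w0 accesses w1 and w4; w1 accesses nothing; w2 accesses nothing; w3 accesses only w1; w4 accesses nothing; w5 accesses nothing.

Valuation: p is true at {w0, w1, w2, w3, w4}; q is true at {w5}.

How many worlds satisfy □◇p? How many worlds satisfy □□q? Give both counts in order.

For □◇p:
w0: successors {w1, w4}; ◇p there: w1:F, w4:F. ✗
w1: no successors, so □◇p holds vacuously. ✓
w2: no successors, so □◇p holds vacuously. ✓
w3: successors {w1}; ◇p there: w1:F. ✗
w4: no successors, so □◇p holds vacuously. ✓
w5: no successors, so □◇p holds vacuously. ✓
— 4 worlds.
For □□q:
w0: successors {w1, w4}; □q there: w1:T, w4:T. ✓
w1: no successors, so □□q holds vacuously. ✓
w2: no successors, so □□q holds vacuously. ✓
w3: successors {w1}; □q there: w1:T. ✓
w4: no successors, so □□q holds vacuously. ✓
w5: no successors, so □□q holds vacuously. ✓
— 6 worlds.

4 and 6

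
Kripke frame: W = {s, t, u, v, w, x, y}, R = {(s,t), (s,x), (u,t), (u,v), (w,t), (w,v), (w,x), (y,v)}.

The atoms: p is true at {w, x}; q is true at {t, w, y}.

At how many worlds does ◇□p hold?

s: successors {t, x}; □p there: t:T, x:T. ✓
t: no successors, so ◇□p fails. ✗
u: successors {t, v}; □p there: t:T, v:T. ✓
v: no successors, so ◇□p fails. ✗
w: successors {t, v, x}; □p there: t:T, v:T, x:T. ✓
x: no successors, so ◇□p fails. ✗
y: successors {v}; □p there: v:T. ✓
Satisfying worlds: {s, u, w, y}.

4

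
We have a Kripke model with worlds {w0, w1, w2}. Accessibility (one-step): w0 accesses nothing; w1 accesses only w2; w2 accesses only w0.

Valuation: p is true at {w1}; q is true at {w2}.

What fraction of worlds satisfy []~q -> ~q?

w0: []~q is T, ~q is T. ✓
w1: []~q is F, ~q is T. ✓
w2: []~q is T, ~q is F. ✗
That's 2 of 3 worlds, so 2/3.

2/3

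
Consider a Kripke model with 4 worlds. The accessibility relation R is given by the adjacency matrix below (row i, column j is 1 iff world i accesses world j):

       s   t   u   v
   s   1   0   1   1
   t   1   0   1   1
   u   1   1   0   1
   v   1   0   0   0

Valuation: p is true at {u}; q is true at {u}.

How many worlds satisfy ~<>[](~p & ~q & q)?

s: <>[](~p & ~q & q) is F. ✓
t: <>[](~p & ~q & q) is F. ✓
u: <>[](~p & ~q & q) is F. ✓
v: <>[](~p & ~q & q) is F. ✓
Satisfying worlds: {s, t, u, v}.

4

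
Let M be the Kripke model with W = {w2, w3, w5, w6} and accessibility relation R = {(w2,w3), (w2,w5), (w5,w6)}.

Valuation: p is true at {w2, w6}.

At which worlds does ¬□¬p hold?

{w5}

w2: □¬p is T. ✗
w3: □¬p is T. ✗
w5: □¬p is F. ✓
w6: □¬p is T. ✗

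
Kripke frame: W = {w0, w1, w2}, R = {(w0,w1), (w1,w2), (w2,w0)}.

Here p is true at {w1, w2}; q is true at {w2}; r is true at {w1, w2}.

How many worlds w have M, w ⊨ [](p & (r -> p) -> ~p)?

w0: successors {w1}; p & (r -> p) -> ~p there: w1:F. ✗
w1: successors {w2}; p & (r -> p) -> ~p there: w2:F. ✗
w2: successors {w0}; p & (r -> p) -> ~p there: w0:T. ✓
Satisfying worlds: {w2}.

1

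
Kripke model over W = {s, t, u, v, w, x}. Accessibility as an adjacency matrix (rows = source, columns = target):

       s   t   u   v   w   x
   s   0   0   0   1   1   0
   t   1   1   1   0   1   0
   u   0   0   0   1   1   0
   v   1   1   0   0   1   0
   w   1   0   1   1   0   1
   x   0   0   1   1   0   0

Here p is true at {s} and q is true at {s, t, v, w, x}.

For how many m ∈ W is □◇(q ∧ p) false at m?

s: successors {v, w}; ◇(q ∧ p) there: v:T, w:T. ✓
t: successors {s, t, u, w}; ◇(q ∧ p) there: s:F, t:T, u:F, w:T. ✗
u: successors {v, w}; ◇(q ∧ p) there: v:T, w:T. ✓
v: successors {s, t, w}; ◇(q ∧ p) there: s:F, t:T, w:T. ✗
w: successors {s, u, v, x}; ◇(q ∧ p) there: s:F, u:F, v:T, x:F. ✗
x: successors {u, v}; ◇(q ∧ p) there: u:F, v:T. ✗
Satisfying worlds: {s, u}.
So □◇(q ∧ p) fails at the other 4 worlds.

4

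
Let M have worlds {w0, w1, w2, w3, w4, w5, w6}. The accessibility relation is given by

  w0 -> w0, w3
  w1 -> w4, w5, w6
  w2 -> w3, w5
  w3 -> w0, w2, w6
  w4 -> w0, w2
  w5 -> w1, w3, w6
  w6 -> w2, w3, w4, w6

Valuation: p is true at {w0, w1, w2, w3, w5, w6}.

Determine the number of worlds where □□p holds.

w0: successors {w0, w3}; □p there: w0:T, w3:T. ✓
w1: successors {w4, w5, w6}; □p there: w4:T, w5:T, w6:F. ✗
w2: successors {w3, w5}; □p there: w3:T, w5:T. ✓
w3: successors {w0, w2, w6}; □p there: w0:T, w2:T, w6:F. ✗
w4: successors {w0, w2}; □p there: w0:T, w2:T. ✓
w5: successors {w1, w3, w6}; □p there: w1:F, w3:T, w6:F. ✗
w6: successors {w2, w3, w4, w6}; □p there: w2:T, w3:T, w4:T, w6:F. ✗
Satisfying worlds: {w0, w2, w4}.

3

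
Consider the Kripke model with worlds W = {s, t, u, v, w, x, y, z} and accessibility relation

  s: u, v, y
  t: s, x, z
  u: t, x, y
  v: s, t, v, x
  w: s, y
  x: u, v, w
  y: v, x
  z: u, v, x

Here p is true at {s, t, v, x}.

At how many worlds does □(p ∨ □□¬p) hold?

2

s: successors {u, v, y}; p ∨ □□¬p there: u:F, v:T, y:F. ✗
t: successors {s, x, z}; p ∨ □□¬p there: s:T, x:T, z:F. ✗
u: successors {t, x, y}; p ∨ □□¬p there: t:T, x:T, y:F. ✗
v: successors {s, t, v, x}; p ∨ □□¬p there: s:T, t:T, v:T, x:T. ✓
w: successors {s, y}; p ∨ □□¬p there: s:T, y:F. ✗
x: successors {u, v, w}; p ∨ □□¬p there: u:F, v:T, w:F. ✗
y: successors {v, x}; p ∨ □□¬p there: v:T, x:T. ✓
z: successors {u, v, x}; p ∨ □□¬p there: u:F, v:T, x:T. ✗
Satisfying worlds: {v, y}.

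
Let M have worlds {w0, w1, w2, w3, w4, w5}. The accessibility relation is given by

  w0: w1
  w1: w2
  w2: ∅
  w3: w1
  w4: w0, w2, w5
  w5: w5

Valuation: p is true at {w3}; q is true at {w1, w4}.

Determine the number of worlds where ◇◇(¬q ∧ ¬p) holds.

4

w0: successors {w1}; ◇(¬q ∧ ¬p) there: w1:T. ✓
w1: successors {w2}; ◇(¬q ∧ ¬p) there: w2:F. ✗
w2: no successors, so ◇◇(¬q ∧ ¬p) fails. ✗
w3: successors {w1}; ◇(¬q ∧ ¬p) there: w1:T. ✓
w4: successors {w0, w2, w5}; ◇(¬q ∧ ¬p) there: w0:F, w2:F, w5:T. ✓
w5: successors {w5}; ◇(¬q ∧ ¬p) there: w5:T. ✓
Satisfying worlds: {w0, w3, w4, w5}.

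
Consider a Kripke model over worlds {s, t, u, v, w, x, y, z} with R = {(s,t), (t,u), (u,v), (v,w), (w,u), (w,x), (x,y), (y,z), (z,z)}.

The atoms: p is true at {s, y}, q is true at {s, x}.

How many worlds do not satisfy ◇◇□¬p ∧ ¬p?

2

s: ◇◇□¬p is T, ¬p is F. ✗
t: ◇◇□¬p is T, ¬p is T. ✓
u: ◇◇□¬p is T, ¬p is T. ✓
v: ◇◇□¬p is T, ¬p is T. ✓
w: ◇◇□¬p is T, ¬p is T. ✓
x: ◇◇□¬p is T, ¬p is T. ✓
y: ◇◇□¬p is T, ¬p is F. ✗
z: ◇◇□¬p is T, ¬p is T. ✓
Satisfying worlds: {t, u, v, w, x, z}.
So ◇◇□¬p ∧ ¬p fails at the other 2 worlds.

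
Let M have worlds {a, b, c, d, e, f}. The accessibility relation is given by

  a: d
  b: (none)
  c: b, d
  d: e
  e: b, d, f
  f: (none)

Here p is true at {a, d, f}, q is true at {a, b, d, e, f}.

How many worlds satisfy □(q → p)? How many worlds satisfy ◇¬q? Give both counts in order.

For □(q → p):
a: successors {d}; q → p there: d:T. ✓
b: no successors, so □(q → p) holds vacuously. ✓
c: successors {b, d}; q → p there: b:F, d:T. ✗
d: successors {e}; q → p there: e:F. ✗
e: successors {b, d, f}; q → p there: b:F, d:T, f:T. ✗
f: no successors, so □(q → p) holds vacuously. ✓
— 3 worlds.
For ◇¬q:
a: successors {d}; ¬q there: d:F. ✗
b: no successors, so ◇¬q fails. ✗
c: successors {b, d}; ¬q there: b:F, d:F. ✗
d: successors {e}; ¬q there: e:F. ✗
e: successors {b, d, f}; ¬q there: b:F, d:F, f:F. ✗
f: no successors, so ◇¬q fails. ✗
— 0 worlds.

3 and 0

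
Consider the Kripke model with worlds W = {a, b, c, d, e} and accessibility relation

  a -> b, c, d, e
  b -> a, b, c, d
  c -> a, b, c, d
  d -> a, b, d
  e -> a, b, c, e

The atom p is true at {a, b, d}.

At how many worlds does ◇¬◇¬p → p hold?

a: ◇¬◇¬p is T, p is T. ✓
b: ◇¬◇¬p is T, p is T. ✓
c: ◇¬◇¬p is T, p is F. ✗
d: ◇¬◇¬p is T, p is T. ✓
e: ◇¬◇¬p is F, p is F. ✓
Satisfying worlds: {a, b, d, e}.

4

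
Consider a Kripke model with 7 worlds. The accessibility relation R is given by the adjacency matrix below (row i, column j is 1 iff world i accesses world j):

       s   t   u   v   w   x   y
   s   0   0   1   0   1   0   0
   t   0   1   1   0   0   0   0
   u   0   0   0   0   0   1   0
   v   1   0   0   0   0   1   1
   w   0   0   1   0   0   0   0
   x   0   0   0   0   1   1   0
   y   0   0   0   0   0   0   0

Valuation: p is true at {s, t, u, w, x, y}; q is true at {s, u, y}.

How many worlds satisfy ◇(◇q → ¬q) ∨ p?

s: ◇(◇q → ¬q) is T, p is T. ✓
t: ◇(◇q → ¬q) is T, p is T. ✓
u: ◇(◇q → ¬q) is T, p is T. ✓
v: ◇(◇q → ¬q) is T, p is F. ✓
w: ◇(◇q → ¬q) is T, p is T. ✓
x: ◇(◇q → ¬q) is T, p is T. ✓
y: ◇(◇q → ¬q) is F, p is T. ✓
Satisfying worlds: {s, t, u, v, w, x, y}.

7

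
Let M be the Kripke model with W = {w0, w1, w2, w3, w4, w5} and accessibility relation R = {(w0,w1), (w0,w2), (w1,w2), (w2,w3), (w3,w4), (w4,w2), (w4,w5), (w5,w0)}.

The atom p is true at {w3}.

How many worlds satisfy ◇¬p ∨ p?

5

w0: ◇¬p is T, p is F. ✓
w1: ◇¬p is T, p is F. ✓
w2: ◇¬p is F, p is F. ✗
w3: ◇¬p is T, p is T. ✓
w4: ◇¬p is T, p is F. ✓
w5: ◇¬p is T, p is F. ✓
Satisfying worlds: {w0, w1, w3, w4, w5}.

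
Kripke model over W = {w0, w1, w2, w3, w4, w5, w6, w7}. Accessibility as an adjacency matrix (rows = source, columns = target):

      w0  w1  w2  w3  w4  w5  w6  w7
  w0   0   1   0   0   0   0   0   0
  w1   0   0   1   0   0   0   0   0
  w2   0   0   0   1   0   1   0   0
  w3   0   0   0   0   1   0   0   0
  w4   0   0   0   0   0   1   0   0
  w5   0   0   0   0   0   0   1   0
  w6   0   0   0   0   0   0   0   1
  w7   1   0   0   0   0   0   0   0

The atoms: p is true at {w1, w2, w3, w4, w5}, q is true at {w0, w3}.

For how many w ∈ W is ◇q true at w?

w0: successors {w1}; q there: w1:F. ✗
w1: successors {w2}; q there: w2:F. ✗
w2: successors {w3, w5}; q there: w3:T, w5:F. ✓
w3: successors {w4}; q there: w4:F. ✗
w4: successors {w5}; q there: w5:F. ✗
w5: successors {w6}; q there: w6:F. ✗
w6: successors {w7}; q there: w7:F. ✗
w7: successors {w0}; q there: w0:T. ✓
Satisfying worlds: {w2, w7}.

2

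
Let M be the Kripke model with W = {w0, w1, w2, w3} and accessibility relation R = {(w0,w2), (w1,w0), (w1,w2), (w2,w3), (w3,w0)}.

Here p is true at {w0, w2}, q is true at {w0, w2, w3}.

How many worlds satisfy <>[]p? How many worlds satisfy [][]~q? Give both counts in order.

3 and 0

For <>[]p:
w0: successors {w2}; []p there: w2:F. ✗
w1: successors {w0, w2}; []p there: w0:T, w2:F. ✓
w2: successors {w3}; []p there: w3:T. ✓
w3: successors {w0}; []p there: w0:T. ✓
— 3 worlds.
For [][]~q:
w0: successors {w2}; []~q there: w2:F. ✗
w1: successors {w0, w2}; []~q there: w0:F, w2:F. ✗
w2: successors {w3}; []~q there: w3:F. ✗
w3: successors {w0}; []~q there: w0:F. ✗
— 0 worlds.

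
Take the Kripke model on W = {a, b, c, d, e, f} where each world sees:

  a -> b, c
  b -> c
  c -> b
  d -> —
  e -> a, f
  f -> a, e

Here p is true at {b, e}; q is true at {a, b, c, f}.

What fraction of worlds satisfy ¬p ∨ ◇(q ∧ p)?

a: ¬p is T, ◇(q ∧ p) is T. ✓
b: ¬p is F, ◇(q ∧ p) is F. ✗
c: ¬p is T, ◇(q ∧ p) is T. ✓
d: ¬p is T, ◇(q ∧ p) is F. ✓
e: ¬p is F, ◇(q ∧ p) is F. ✗
f: ¬p is T, ◇(q ∧ p) is F. ✓
That's 4 of 6 worlds, so 4/6 = 2/3.

2/3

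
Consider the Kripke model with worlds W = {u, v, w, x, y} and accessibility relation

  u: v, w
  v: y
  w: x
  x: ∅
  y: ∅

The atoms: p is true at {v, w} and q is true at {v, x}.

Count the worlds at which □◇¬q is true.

2

u: successors {v, w}; ◇¬q there: v:T, w:F. ✗
v: successors {y}; ◇¬q there: y:F. ✗
w: successors {x}; ◇¬q there: x:F. ✗
x: no successors, so □◇¬q holds vacuously. ✓
y: no successors, so □◇¬q holds vacuously. ✓
Satisfying worlds: {x, y}.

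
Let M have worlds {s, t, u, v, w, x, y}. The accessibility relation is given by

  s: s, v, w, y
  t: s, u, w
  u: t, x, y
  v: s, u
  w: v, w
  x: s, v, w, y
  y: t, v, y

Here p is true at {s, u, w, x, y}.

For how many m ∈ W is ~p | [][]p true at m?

s: ~p is F, [][]p is F. ✗
t: ~p is T, [][]p is F. ✓
u: ~p is F, [][]p is F. ✗
v: ~p is T, [][]p is F. ✓
w: ~p is F, [][]p is F. ✗
x: ~p is F, [][]p is F. ✗
y: ~p is F, [][]p is F. ✗
Satisfying worlds: {t, v}.

2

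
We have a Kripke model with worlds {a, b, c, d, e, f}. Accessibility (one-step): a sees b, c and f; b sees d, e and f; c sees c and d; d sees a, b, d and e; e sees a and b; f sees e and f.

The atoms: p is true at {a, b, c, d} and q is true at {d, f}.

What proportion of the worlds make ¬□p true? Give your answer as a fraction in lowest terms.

2/3

a: □p is F. ✓
b: □p is F. ✓
c: □p is T. ✗
d: □p is F. ✓
e: □p is T. ✗
f: □p is F. ✓
That's 4 of 6 worlds, so 4/6 = 2/3.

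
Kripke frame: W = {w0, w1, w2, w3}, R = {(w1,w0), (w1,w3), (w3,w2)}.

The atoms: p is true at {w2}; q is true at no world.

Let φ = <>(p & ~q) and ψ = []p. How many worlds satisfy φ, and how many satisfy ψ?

For <>(p & ~q):
w0: no successors, so <>(p & ~q) fails. ✗
w1: successors {w0, w3}; p & ~q there: w0:F, w3:F. ✗
w2: no successors, so <>(p & ~q) fails. ✗
w3: successors {w2}; p & ~q there: w2:T. ✓
— 1 world.
For []p:
w0: no successors, so []p holds vacuously. ✓
w1: successors {w0, w3}; p there: w0:F, w3:F. ✗
w2: no successors, so []p holds vacuously. ✓
w3: successors {w2}; p there: w2:T. ✓
— 3 worlds.

1 and 3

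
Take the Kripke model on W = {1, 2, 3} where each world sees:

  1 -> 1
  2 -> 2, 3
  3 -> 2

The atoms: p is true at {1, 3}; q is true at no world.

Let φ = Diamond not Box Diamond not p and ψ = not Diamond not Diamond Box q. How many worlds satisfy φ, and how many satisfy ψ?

For Diamond not Box Diamond not p:
1: successors {1}; not Box Diamond not p there: 1:T. ✓
2: successors {2, 3}; not Box Diamond not p there: 2:F, 3:F. ✗
3: successors {2}; not Box Diamond not p there: 2:F. ✗
— 1 world.
For not Diamond not Diamond Box q:
1: Diamond not Diamond Box q is T. ✗
2: Diamond not Diamond Box q is T. ✗
3: Diamond not Diamond Box q is T. ✗
— 0 worlds.

1 and 0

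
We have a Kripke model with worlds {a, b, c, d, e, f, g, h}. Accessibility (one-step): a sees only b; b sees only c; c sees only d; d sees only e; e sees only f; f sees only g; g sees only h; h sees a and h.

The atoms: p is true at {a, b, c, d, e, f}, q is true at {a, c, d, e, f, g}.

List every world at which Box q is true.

{b, c, d, e, f}

a: successors {b}; q there: b:F. ✗
b: successors {c}; q there: c:T. ✓
c: successors {d}; q there: d:T. ✓
d: successors {e}; q there: e:T. ✓
e: successors {f}; q there: f:T. ✓
f: successors {g}; q there: g:T. ✓
g: successors {h}; q there: h:F. ✗
h: successors {a, h}; q there: a:T, h:F. ✗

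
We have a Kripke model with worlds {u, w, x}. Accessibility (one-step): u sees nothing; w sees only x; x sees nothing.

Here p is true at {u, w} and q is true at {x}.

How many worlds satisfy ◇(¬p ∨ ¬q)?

u: no successors, so ◇(¬p ∨ ¬q) fails. ✗
w: successors {x}; ¬p ∨ ¬q there: x:T. ✓
x: no successors, so ◇(¬p ∨ ¬q) fails. ✗
Satisfying worlds: {w}.

1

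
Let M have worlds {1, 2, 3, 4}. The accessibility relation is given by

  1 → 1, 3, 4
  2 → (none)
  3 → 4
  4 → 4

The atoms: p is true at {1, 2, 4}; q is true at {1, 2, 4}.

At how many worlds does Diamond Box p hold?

1: successors {1, 3, 4}; Box p there: 1:F, 3:T, 4:T. ✓
2: no successors, so Diamond Box p fails. ✗
3: successors {4}; Box p there: 4:T. ✓
4: successors {4}; Box p there: 4:T. ✓
Satisfying worlds: {1, 3, 4}.

3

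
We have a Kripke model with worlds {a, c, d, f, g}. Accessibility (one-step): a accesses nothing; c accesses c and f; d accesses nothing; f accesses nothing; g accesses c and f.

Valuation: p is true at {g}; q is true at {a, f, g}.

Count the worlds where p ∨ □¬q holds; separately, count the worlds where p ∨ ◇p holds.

4 and 1

For p ∨ □¬q:
a: p is F, □¬q is T. ✓
c: p is F, □¬q is F. ✗
d: p is F, □¬q is T. ✓
f: p is F, □¬q is T. ✓
g: p is T, □¬q is F. ✓
— 4 worlds.
For p ∨ ◇p:
a: p is F, ◇p is F. ✗
c: p is F, ◇p is F. ✗
d: p is F, ◇p is F. ✗
f: p is F, ◇p is F. ✗
g: p is T, ◇p is F. ✓
— 1 world.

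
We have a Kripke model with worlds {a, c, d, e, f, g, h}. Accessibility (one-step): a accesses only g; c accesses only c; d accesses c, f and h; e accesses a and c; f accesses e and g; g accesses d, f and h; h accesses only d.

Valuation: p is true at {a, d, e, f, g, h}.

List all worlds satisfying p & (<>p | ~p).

a: p is T, <>p | ~p is T. ✓
c: p is F, <>p | ~p is T. ✗
d: p is T, <>p | ~p is T. ✓
e: p is T, <>p | ~p is T. ✓
f: p is T, <>p | ~p is T. ✓
g: p is T, <>p | ~p is T. ✓
h: p is T, <>p | ~p is T. ✓

{a, d, e, f, g, h}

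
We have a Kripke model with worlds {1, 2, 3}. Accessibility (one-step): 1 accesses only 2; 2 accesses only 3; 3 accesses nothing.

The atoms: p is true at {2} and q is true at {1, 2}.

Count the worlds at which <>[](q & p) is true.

1: successors {2}; [](q & p) there: 2:F. ✗
2: successors {3}; [](q & p) there: 3:T. ✓
3: no successors, so <>[](q & p) fails. ✗
Satisfying worlds: {2}.

1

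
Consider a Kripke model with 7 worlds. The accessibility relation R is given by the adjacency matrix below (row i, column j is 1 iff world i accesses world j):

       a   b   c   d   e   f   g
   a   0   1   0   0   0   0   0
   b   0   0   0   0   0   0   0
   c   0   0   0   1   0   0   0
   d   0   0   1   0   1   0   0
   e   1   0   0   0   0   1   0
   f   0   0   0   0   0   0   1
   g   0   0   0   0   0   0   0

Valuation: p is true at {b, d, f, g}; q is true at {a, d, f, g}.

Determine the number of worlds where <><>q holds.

2

a: successors {b}; <>q there: b:F. ✗
b: no successors, so <><>q fails. ✗
c: successors {d}; <>q there: d:F. ✗
d: successors {c, e}; <>q there: c:T, e:T. ✓
e: successors {a, f}; <>q there: a:F, f:T. ✓
f: successors {g}; <>q there: g:F. ✗
g: no successors, so <><>q fails. ✗
Satisfying worlds: {d, e}.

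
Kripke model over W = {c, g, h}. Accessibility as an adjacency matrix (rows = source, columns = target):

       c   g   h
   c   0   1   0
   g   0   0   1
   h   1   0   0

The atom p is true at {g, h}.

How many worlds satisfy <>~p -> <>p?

2

c: <>~p is F, <>p is T. ✓
g: <>~p is F, <>p is T. ✓
h: <>~p is T, <>p is F. ✗
Satisfying worlds: {c, g}.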